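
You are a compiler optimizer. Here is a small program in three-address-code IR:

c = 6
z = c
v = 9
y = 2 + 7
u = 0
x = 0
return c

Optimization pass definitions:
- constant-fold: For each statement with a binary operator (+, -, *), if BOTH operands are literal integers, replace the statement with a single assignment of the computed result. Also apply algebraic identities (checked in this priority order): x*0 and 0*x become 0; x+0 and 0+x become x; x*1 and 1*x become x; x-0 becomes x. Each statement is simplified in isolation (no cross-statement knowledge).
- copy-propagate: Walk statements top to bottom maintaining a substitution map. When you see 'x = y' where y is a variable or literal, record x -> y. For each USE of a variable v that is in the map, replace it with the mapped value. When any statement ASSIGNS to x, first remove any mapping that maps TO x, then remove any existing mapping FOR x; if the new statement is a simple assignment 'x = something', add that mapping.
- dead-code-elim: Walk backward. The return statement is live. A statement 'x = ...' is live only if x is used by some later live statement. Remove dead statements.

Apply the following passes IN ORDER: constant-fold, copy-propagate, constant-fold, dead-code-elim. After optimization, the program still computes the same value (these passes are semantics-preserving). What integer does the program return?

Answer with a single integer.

Answer: 6

Derivation:
Initial IR:
  c = 6
  z = c
  v = 9
  y = 2 + 7
  u = 0
  x = 0
  return c
After constant-fold (7 stmts):
  c = 6
  z = c
  v = 9
  y = 9
  u = 0
  x = 0
  return c
After copy-propagate (7 stmts):
  c = 6
  z = 6
  v = 9
  y = 9
  u = 0
  x = 0
  return 6
After constant-fold (7 stmts):
  c = 6
  z = 6
  v = 9
  y = 9
  u = 0
  x = 0
  return 6
After dead-code-elim (1 stmts):
  return 6
Evaluate:
  c = 6  =>  c = 6
  z = c  =>  z = 6
  v = 9  =>  v = 9
  y = 2 + 7  =>  y = 9
  u = 0  =>  u = 0
  x = 0  =>  x = 0
  return c = 6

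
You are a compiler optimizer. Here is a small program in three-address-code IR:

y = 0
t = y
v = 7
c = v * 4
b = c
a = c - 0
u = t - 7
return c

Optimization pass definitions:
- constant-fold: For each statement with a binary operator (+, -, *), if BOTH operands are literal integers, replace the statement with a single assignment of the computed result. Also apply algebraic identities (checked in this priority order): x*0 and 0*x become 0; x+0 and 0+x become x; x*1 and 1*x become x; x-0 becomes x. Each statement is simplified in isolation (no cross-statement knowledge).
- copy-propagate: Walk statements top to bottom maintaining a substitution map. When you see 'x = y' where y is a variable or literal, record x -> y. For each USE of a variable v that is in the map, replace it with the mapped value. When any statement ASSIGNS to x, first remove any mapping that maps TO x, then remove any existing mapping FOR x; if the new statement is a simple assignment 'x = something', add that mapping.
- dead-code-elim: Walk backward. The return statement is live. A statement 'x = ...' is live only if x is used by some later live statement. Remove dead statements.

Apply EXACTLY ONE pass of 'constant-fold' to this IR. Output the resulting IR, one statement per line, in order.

Answer: y = 0
t = y
v = 7
c = v * 4
b = c
a = c
u = t - 7
return c

Derivation:
Applying constant-fold statement-by-statement:
  [1] y = 0  (unchanged)
  [2] t = y  (unchanged)
  [3] v = 7  (unchanged)
  [4] c = v * 4  (unchanged)
  [5] b = c  (unchanged)
  [6] a = c - 0  -> a = c
  [7] u = t - 7  (unchanged)
  [8] return c  (unchanged)
Result (8 stmts):
  y = 0
  t = y
  v = 7
  c = v * 4
  b = c
  a = c
  u = t - 7
  return c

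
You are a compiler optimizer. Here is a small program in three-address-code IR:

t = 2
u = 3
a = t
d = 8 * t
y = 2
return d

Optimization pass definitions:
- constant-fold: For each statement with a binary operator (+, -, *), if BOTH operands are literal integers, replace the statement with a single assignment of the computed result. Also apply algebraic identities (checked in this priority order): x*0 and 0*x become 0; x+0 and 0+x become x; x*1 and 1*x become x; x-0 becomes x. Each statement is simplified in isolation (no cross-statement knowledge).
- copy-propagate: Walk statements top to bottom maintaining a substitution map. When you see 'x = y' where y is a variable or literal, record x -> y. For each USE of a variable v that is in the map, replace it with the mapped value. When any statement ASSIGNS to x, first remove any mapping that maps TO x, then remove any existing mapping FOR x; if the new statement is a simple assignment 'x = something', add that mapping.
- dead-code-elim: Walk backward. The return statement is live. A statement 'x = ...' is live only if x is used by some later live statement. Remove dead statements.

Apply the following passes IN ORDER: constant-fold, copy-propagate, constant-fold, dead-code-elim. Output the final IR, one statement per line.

Answer: d = 16
return d

Derivation:
Initial IR:
  t = 2
  u = 3
  a = t
  d = 8 * t
  y = 2
  return d
After constant-fold (6 stmts):
  t = 2
  u = 3
  a = t
  d = 8 * t
  y = 2
  return d
After copy-propagate (6 stmts):
  t = 2
  u = 3
  a = 2
  d = 8 * 2
  y = 2
  return d
After constant-fold (6 stmts):
  t = 2
  u = 3
  a = 2
  d = 16
  y = 2
  return d
After dead-code-elim (2 stmts):
  d = 16
  return d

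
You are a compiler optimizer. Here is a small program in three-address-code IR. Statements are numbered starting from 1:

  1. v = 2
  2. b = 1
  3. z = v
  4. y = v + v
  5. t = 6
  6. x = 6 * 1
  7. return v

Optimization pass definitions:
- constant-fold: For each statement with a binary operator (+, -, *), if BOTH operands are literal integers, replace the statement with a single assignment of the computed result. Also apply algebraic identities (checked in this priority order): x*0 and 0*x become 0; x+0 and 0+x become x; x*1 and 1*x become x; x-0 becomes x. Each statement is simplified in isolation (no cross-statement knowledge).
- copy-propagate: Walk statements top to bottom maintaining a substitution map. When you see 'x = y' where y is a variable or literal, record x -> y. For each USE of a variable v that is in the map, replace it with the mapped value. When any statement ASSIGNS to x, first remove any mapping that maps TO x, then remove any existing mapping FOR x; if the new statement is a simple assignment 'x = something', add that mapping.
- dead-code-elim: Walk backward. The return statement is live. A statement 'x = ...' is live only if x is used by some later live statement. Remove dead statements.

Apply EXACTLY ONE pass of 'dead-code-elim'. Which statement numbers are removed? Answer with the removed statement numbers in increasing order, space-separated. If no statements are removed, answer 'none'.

Answer: 2 3 4 5 6

Derivation:
Backward liveness scan:
Stmt 1 'v = 2': KEEP (v is live); live-in = []
Stmt 2 'b = 1': DEAD (b not in live set ['v'])
Stmt 3 'z = v': DEAD (z not in live set ['v'])
Stmt 4 'y = v + v': DEAD (y not in live set ['v'])
Stmt 5 't = 6': DEAD (t not in live set ['v'])
Stmt 6 'x = 6 * 1': DEAD (x not in live set ['v'])
Stmt 7 'return v': KEEP (return); live-in = ['v']
Removed statement numbers: [2, 3, 4, 5, 6]
Surviving IR:
  v = 2
  return v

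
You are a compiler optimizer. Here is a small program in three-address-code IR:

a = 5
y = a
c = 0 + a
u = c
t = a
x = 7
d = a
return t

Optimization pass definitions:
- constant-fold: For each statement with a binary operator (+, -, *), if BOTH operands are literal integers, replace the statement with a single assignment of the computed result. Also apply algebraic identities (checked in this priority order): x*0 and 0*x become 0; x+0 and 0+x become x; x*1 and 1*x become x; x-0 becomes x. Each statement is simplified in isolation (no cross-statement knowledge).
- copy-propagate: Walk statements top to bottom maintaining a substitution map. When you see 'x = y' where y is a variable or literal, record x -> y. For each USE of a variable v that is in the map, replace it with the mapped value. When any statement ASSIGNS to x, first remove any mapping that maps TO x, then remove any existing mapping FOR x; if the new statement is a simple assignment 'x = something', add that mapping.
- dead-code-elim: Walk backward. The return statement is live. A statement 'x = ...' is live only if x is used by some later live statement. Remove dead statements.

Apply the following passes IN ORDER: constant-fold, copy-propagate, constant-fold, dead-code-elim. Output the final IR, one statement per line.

Answer: return 5

Derivation:
Initial IR:
  a = 5
  y = a
  c = 0 + a
  u = c
  t = a
  x = 7
  d = a
  return t
After constant-fold (8 stmts):
  a = 5
  y = a
  c = a
  u = c
  t = a
  x = 7
  d = a
  return t
After copy-propagate (8 stmts):
  a = 5
  y = 5
  c = 5
  u = 5
  t = 5
  x = 7
  d = 5
  return 5
After constant-fold (8 stmts):
  a = 5
  y = 5
  c = 5
  u = 5
  t = 5
  x = 7
  d = 5
  return 5
After dead-code-elim (1 stmts):
  return 5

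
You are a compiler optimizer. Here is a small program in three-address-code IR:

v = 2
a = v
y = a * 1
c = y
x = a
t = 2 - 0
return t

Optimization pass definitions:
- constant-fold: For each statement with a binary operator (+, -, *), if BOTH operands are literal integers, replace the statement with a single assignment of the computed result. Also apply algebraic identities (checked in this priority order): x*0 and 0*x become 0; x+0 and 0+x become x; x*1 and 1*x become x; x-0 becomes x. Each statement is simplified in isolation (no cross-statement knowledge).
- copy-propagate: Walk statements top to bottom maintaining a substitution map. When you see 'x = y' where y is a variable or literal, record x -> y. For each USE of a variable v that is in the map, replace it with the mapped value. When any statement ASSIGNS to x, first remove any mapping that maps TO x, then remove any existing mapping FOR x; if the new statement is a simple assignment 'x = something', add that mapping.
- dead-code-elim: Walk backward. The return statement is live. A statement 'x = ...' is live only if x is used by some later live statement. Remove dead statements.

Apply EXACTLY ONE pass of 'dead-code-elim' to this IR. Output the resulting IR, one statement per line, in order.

Applying dead-code-elim statement-by-statement:
  [7] return t  -> KEEP (return); live=['t']
  [6] t = 2 - 0  -> KEEP; live=[]
  [5] x = a  -> DEAD (x not live)
  [4] c = y  -> DEAD (c not live)
  [3] y = a * 1  -> DEAD (y not live)
  [2] a = v  -> DEAD (a not live)
  [1] v = 2  -> DEAD (v not live)
Result (2 stmts):
  t = 2 - 0
  return t

Answer: t = 2 - 0
return t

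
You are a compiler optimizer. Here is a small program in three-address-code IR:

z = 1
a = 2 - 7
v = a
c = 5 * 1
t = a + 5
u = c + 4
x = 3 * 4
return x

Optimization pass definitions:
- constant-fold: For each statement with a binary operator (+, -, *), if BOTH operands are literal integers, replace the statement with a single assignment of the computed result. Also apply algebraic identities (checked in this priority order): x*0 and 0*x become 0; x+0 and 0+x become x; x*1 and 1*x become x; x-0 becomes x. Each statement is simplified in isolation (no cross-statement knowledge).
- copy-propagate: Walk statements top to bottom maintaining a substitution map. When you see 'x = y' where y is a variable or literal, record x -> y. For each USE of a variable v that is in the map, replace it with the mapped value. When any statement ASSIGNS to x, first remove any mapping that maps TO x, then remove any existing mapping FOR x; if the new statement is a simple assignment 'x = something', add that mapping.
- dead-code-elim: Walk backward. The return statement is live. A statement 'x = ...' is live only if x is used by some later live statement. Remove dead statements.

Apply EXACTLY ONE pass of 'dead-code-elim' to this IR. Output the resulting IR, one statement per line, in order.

Applying dead-code-elim statement-by-statement:
  [8] return x  -> KEEP (return); live=['x']
  [7] x = 3 * 4  -> KEEP; live=[]
  [6] u = c + 4  -> DEAD (u not live)
  [5] t = a + 5  -> DEAD (t not live)
  [4] c = 5 * 1  -> DEAD (c not live)
  [3] v = a  -> DEAD (v not live)
  [2] a = 2 - 7  -> DEAD (a not live)
  [1] z = 1  -> DEAD (z not live)
Result (2 stmts):
  x = 3 * 4
  return x

Answer: x = 3 * 4
return x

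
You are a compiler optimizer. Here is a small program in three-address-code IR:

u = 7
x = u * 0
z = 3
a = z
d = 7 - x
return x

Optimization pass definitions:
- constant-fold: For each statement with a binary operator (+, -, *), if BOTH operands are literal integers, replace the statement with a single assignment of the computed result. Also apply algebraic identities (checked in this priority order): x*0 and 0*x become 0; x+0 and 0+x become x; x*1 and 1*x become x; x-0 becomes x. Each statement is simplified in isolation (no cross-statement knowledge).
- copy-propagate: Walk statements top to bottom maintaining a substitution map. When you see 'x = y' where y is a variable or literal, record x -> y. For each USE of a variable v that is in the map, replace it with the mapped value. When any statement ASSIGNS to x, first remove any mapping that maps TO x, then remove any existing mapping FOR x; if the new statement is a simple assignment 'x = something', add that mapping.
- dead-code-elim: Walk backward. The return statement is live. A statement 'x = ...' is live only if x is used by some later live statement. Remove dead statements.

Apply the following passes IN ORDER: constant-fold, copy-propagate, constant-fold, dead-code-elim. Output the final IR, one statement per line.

Initial IR:
  u = 7
  x = u * 0
  z = 3
  a = z
  d = 7 - x
  return x
After constant-fold (6 stmts):
  u = 7
  x = 0
  z = 3
  a = z
  d = 7 - x
  return x
After copy-propagate (6 stmts):
  u = 7
  x = 0
  z = 3
  a = 3
  d = 7 - 0
  return 0
After constant-fold (6 stmts):
  u = 7
  x = 0
  z = 3
  a = 3
  d = 7
  return 0
After dead-code-elim (1 stmts):
  return 0

Answer: return 0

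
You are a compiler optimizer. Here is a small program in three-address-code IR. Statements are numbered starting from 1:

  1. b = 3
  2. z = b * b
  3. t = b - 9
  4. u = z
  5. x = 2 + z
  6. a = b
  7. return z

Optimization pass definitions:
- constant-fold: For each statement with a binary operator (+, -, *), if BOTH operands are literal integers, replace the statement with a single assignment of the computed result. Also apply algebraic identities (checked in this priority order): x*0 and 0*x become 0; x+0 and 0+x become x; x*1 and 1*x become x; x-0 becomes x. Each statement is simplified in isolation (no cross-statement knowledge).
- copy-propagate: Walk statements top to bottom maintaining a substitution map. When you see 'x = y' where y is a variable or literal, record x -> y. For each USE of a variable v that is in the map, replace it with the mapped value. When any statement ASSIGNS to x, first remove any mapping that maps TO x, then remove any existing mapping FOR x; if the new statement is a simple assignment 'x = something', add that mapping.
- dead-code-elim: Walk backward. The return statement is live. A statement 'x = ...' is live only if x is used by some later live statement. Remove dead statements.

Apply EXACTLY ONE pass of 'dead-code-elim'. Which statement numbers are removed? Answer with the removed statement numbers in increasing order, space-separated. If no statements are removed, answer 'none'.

Backward liveness scan:
Stmt 1 'b = 3': KEEP (b is live); live-in = []
Stmt 2 'z = b * b': KEEP (z is live); live-in = ['b']
Stmt 3 't = b - 9': DEAD (t not in live set ['z'])
Stmt 4 'u = z': DEAD (u not in live set ['z'])
Stmt 5 'x = 2 + z': DEAD (x not in live set ['z'])
Stmt 6 'a = b': DEAD (a not in live set ['z'])
Stmt 7 'return z': KEEP (return); live-in = ['z']
Removed statement numbers: [3, 4, 5, 6]
Surviving IR:
  b = 3
  z = b * b
  return z

Answer: 3 4 5 6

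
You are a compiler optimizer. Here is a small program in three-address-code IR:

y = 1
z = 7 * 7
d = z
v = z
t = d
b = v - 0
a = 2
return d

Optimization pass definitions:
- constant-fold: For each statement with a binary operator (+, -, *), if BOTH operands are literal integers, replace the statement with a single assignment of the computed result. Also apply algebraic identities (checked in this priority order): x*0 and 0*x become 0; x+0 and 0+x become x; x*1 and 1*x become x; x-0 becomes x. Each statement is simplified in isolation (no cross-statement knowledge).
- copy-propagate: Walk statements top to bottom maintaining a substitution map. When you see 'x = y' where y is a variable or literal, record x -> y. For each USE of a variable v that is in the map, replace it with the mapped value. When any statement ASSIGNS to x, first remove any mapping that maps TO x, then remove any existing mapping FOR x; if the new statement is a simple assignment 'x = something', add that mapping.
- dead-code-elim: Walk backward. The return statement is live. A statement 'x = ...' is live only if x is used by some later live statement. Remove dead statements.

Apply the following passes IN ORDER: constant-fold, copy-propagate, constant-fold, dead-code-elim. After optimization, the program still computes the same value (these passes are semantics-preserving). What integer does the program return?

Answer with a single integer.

Answer: 49

Derivation:
Initial IR:
  y = 1
  z = 7 * 7
  d = z
  v = z
  t = d
  b = v - 0
  a = 2
  return d
After constant-fold (8 stmts):
  y = 1
  z = 49
  d = z
  v = z
  t = d
  b = v
  a = 2
  return d
After copy-propagate (8 stmts):
  y = 1
  z = 49
  d = 49
  v = 49
  t = 49
  b = 49
  a = 2
  return 49
After constant-fold (8 stmts):
  y = 1
  z = 49
  d = 49
  v = 49
  t = 49
  b = 49
  a = 2
  return 49
After dead-code-elim (1 stmts):
  return 49
Evaluate:
  y = 1  =>  y = 1
  z = 7 * 7  =>  z = 49
  d = z  =>  d = 49
  v = z  =>  v = 49
  t = d  =>  t = 49
  b = v - 0  =>  b = 49
  a = 2  =>  a = 2
  return d = 49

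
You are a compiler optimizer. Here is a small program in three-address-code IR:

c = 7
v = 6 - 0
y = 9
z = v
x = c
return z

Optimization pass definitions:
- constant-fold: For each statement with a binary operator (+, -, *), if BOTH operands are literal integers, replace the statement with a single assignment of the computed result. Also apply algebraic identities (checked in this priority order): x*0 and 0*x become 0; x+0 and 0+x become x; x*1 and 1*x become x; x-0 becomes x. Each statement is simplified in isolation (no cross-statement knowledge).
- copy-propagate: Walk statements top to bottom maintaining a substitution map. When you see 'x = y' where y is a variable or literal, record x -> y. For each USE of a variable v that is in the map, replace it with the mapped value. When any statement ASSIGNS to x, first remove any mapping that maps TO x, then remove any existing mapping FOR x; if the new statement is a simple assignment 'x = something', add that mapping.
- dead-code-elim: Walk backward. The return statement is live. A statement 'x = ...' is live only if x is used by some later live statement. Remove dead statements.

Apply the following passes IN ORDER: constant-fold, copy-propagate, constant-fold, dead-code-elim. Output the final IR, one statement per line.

Initial IR:
  c = 7
  v = 6 - 0
  y = 9
  z = v
  x = c
  return z
After constant-fold (6 stmts):
  c = 7
  v = 6
  y = 9
  z = v
  x = c
  return z
After copy-propagate (6 stmts):
  c = 7
  v = 6
  y = 9
  z = 6
  x = 7
  return 6
After constant-fold (6 stmts):
  c = 7
  v = 6
  y = 9
  z = 6
  x = 7
  return 6
After dead-code-elim (1 stmts):
  return 6

Answer: return 6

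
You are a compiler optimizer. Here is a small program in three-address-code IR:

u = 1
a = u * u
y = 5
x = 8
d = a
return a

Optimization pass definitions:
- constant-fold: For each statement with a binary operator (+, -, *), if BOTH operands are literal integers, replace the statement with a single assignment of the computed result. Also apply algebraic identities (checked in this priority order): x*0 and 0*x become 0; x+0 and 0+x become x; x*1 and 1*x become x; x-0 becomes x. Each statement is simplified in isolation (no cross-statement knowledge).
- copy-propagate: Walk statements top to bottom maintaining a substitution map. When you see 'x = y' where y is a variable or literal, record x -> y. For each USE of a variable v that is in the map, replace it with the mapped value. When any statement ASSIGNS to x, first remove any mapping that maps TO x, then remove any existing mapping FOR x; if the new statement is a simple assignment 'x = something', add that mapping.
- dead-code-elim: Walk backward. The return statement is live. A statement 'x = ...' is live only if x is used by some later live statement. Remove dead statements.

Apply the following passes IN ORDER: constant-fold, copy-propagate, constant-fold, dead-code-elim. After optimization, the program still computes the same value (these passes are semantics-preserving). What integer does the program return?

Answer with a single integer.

Answer: 1

Derivation:
Initial IR:
  u = 1
  a = u * u
  y = 5
  x = 8
  d = a
  return a
After constant-fold (6 stmts):
  u = 1
  a = u * u
  y = 5
  x = 8
  d = a
  return a
After copy-propagate (6 stmts):
  u = 1
  a = 1 * 1
  y = 5
  x = 8
  d = a
  return a
After constant-fold (6 stmts):
  u = 1
  a = 1
  y = 5
  x = 8
  d = a
  return a
After dead-code-elim (2 stmts):
  a = 1
  return a
Evaluate:
  u = 1  =>  u = 1
  a = u * u  =>  a = 1
  y = 5  =>  y = 5
  x = 8  =>  x = 8
  d = a  =>  d = 1
  return a = 1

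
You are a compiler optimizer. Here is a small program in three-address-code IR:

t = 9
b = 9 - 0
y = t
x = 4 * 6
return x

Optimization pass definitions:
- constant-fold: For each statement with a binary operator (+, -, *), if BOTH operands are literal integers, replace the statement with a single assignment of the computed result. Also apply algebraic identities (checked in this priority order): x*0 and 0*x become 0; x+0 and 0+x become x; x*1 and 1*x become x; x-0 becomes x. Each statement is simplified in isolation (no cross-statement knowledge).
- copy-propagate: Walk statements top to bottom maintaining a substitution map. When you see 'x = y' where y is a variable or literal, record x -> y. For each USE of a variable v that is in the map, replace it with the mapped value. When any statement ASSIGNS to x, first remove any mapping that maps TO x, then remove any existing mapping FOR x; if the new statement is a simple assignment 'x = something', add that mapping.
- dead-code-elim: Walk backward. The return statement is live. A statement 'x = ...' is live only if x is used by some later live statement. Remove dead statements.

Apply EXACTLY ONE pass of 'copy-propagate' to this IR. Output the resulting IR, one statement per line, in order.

Applying copy-propagate statement-by-statement:
  [1] t = 9  (unchanged)
  [2] b = 9 - 0  (unchanged)
  [3] y = t  -> y = 9
  [4] x = 4 * 6  (unchanged)
  [5] return x  (unchanged)
Result (5 stmts):
  t = 9
  b = 9 - 0
  y = 9
  x = 4 * 6
  return x

Answer: t = 9
b = 9 - 0
y = 9
x = 4 * 6
return x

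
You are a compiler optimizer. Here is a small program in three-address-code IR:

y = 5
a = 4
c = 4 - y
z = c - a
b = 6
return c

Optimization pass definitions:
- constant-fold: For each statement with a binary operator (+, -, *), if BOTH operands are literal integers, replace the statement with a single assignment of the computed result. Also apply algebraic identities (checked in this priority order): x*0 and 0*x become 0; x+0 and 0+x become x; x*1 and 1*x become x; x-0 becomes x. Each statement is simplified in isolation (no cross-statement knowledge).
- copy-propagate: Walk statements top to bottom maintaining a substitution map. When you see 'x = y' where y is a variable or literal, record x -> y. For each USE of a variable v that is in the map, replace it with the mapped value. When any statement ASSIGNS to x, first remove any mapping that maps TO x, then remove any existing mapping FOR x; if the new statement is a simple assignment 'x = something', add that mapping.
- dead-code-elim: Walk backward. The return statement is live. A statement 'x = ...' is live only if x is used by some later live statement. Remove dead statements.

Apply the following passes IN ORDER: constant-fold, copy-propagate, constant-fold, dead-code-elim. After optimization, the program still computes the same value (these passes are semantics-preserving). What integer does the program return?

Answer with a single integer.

Initial IR:
  y = 5
  a = 4
  c = 4 - y
  z = c - a
  b = 6
  return c
After constant-fold (6 stmts):
  y = 5
  a = 4
  c = 4 - y
  z = c - a
  b = 6
  return c
After copy-propagate (6 stmts):
  y = 5
  a = 4
  c = 4 - 5
  z = c - 4
  b = 6
  return c
After constant-fold (6 stmts):
  y = 5
  a = 4
  c = -1
  z = c - 4
  b = 6
  return c
After dead-code-elim (2 stmts):
  c = -1
  return c
Evaluate:
  y = 5  =>  y = 5
  a = 4  =>  a = 4
  c = 4 - y  =>  c = -1
  z = c - a  =>  z = -5
  b = 6  =>  b = 6
  return c = -1

Answer: -1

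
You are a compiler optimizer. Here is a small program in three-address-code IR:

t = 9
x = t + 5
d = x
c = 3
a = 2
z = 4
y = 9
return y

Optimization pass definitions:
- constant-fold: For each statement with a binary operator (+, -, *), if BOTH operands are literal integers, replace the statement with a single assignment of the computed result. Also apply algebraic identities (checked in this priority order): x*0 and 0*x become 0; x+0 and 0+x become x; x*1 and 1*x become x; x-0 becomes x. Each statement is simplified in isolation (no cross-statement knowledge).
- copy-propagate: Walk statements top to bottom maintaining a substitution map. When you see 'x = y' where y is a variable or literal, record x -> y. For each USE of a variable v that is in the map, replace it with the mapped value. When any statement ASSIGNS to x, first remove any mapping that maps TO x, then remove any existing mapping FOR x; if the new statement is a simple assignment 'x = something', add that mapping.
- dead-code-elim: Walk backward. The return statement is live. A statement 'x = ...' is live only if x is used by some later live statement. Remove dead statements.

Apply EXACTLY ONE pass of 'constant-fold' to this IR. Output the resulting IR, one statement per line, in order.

Answer: t = 9
x = t + 5
d = x
c = 3
a = 2
z = 4
y = 9
return y

Derivation:
Applying constant-fold statement-by-statement:
  [1] t = 9  (unchanged)
  [2] x = t + 5  (unchanged)
  [3] d = x  (unchanged)
  [4] c = 3  (unchanged)
  [5] a = 2  (unchanged)
  [6] z = 4  (unchanged)
  [7] y = 9  (unchanged)
  [8] return y  (unchanged)
Result (8 stmts):
  t = 9
  x = t + 5
  d = x
  c = 3
  a = 2
  z = 4
  y = 9
  return y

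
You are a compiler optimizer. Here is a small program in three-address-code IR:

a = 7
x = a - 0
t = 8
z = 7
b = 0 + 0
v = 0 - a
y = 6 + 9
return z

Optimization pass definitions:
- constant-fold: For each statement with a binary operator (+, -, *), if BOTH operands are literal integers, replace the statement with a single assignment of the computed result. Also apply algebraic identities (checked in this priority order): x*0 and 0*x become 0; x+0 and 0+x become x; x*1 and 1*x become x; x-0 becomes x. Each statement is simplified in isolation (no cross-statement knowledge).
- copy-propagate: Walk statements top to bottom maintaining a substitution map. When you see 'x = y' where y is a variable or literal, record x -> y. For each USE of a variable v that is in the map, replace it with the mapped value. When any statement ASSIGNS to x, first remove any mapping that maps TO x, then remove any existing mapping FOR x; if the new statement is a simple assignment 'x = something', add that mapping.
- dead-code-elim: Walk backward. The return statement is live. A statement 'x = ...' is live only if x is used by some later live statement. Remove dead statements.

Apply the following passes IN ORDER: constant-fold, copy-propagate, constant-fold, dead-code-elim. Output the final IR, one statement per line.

Answer: return 7

Derivation:
Initial IR:
  a = 7
  x = a - 0
  t = 8
  z = 7
  b = 0 + 0
  v = 0 - a
  y = 6 + 9
  return z
After constant-fold (8 stmts):
  a = 7
  x = a
  t = 8
  z = 7
  b = 0
  v = 0 - a
  y = 15
  return z
After copy-propagate (8 stmts):
  a = 7
  x = 7
  t = 8
  z = 7
  b = 0
  v = 0 - 7
  y = 15
  return 7
After constant-fold (8 stmts):
  a = 7
  x = 7
  t = 8
  z = 7
  b = 0
  v = -7
  y = 15
  return 7
After dead-code-elim (1 stmts):
  return 7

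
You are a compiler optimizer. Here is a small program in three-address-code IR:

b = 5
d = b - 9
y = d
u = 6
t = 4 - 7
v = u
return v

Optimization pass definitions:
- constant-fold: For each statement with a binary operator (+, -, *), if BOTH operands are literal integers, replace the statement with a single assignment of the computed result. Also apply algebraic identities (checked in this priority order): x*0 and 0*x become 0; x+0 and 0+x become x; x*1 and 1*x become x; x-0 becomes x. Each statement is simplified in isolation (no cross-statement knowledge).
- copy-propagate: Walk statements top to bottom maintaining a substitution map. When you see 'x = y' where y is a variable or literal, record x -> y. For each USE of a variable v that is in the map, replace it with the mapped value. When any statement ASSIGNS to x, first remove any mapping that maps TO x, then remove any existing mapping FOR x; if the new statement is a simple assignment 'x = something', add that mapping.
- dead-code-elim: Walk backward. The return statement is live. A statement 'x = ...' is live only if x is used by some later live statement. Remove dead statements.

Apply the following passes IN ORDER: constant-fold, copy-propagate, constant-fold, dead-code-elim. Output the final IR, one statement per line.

Answer: return 6

Derivation:
Initial IR:
  b = 5
  d = b - 9
  y = d
  u = 6
  t = 4 - 7
  v = u
  return v
After constant-fold (7 stmts):
  b = 5
  d = b - 9
  y = d
  u = 6
  t = -3
  v = u
  return v
After copy-propagate (7 stmts):
  b = 5
  d = 5 - 9
  y = d
  u = 6
  t = -3
  v = 6
  return 6
After constant-fold (7 stmts):
  b = 5
  d = -4
  y = d
  u = 6
  t = -3
  v = 6
  return 6
After dead-code-elim (1 stmts):
  return 6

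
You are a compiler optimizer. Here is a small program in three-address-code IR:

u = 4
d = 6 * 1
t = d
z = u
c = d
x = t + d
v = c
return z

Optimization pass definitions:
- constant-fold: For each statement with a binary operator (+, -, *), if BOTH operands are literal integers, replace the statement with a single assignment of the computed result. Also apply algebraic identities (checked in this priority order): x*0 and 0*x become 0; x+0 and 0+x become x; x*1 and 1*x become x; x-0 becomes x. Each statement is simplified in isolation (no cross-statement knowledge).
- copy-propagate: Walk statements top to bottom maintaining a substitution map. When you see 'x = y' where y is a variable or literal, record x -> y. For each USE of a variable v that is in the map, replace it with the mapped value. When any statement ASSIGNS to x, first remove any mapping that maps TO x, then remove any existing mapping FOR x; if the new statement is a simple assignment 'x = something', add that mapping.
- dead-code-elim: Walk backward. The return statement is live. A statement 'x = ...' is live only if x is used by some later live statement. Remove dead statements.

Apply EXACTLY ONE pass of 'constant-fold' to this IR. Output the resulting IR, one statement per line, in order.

Answer: u = 4
d = 6
t = d
z = u
c = d
x = t + d
v = c
return z

Derivation:
Applying constant-fold statement-by-statement:
  [1] u = 4  (unchanged)
  [2] d = 6 * 1  -> d = 6
  [3] t = d  (unchanged)
  [4] z = u  (unchanged)
  [5] c = d  (unchanged)
  [6] x = t + d  (unchanged)
  [7] v = c  (unchanged)
  [8] return z  (unchanged)
Result (8 stmts):
  u = 4
  d = 6
  t = d
  z = u
  c = d
  x = t + d
  v = c
  return z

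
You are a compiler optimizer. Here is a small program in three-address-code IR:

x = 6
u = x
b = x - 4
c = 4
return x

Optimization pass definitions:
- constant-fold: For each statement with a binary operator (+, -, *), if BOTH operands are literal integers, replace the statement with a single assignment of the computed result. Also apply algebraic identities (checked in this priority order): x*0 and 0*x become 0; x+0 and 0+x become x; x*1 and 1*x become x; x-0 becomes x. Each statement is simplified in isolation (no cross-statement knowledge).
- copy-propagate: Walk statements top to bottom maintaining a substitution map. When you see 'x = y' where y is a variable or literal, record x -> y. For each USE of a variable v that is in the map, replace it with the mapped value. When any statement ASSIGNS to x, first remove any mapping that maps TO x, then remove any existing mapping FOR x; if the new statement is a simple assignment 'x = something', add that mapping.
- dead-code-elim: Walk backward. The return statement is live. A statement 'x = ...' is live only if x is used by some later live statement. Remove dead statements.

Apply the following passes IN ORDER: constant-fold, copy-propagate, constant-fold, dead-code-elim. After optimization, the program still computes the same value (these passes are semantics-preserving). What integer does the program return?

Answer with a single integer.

Initial IR:
  x = 6
  u = x
  b = x - 4
  c = 4
  return x
After constant-fold (5 stmts):
  x = 6
  u = x
  b = x - 4
  c = 4
  return x
After copy-propagate (5 stmts):
  x = 6
  u = 6
  b = 6 - 4
  c = 4
  return 6
After constant-fold (5 stmts):
  x = 6
  u = 6
  b = 2
  c = 4
  return 6
After dead-code-elim (1 stmts):
  return 6
Evaluate:
  x = 6  =>  x = 6
  u = x  =>  u = 6
  b = x - 4  =>  b = 2
  c = 4  =>  c = 4
  return x = 6

Answer: 6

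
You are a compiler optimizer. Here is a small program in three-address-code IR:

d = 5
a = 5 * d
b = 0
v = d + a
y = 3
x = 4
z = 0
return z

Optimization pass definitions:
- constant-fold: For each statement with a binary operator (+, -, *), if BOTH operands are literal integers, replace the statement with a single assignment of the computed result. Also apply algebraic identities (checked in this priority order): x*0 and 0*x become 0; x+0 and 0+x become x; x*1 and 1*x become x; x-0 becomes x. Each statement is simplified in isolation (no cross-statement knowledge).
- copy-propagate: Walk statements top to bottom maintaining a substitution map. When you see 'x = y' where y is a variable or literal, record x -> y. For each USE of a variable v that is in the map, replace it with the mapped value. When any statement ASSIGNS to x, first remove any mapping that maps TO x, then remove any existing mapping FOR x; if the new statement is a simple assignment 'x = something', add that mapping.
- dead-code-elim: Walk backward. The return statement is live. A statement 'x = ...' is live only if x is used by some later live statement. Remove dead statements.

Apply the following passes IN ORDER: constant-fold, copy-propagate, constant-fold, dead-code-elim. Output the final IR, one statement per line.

Initial IR:
  d = 5
  a = 5 * d
  b = 0
  v = d + a
  y = 3
  x = 4
  z = 0
  return z
After constant-fold (8 stmts):
  d = 5
  a = 5 * d
  b = 0
  v = d + a
  y = 3
  x = 4
  z = 0
  return z
After copy-propagate (8 stmts):
  d = 5
  a = 5 * 5
  b = 0
  v = 5 + a
  y = 3
  x = 4
  z = 0
  return 0
After constant-fold (8 stmts):
  d = 5
  a = 25
  b = 0
  v = 5 + a
  y = 3
  x = 4
  z = 0
  return 0
After dead-code-elim (1 stmts):
  return 0

Answer: return 0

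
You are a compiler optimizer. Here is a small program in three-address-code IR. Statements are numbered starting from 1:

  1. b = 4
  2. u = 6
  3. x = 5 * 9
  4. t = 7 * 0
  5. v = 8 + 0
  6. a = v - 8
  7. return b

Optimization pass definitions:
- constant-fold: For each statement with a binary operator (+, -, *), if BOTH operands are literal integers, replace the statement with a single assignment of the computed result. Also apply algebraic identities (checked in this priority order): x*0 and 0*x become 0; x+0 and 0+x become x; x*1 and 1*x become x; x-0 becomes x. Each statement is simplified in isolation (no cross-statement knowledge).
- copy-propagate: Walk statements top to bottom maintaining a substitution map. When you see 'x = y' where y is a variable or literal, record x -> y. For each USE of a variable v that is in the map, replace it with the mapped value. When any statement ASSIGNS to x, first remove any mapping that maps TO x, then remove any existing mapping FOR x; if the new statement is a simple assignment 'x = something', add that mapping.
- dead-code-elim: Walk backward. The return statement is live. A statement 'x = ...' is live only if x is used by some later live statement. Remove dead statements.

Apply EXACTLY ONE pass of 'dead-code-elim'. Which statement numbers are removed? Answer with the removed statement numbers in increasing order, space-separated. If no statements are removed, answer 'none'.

Backward liveness scan:
Stmt 1 'b = 4': KEEP (b is live); live-in = []
Stmt 2 'u = 6': DEAD (u not in live set ['b'])
Stmt 3 'x = 5 * 9': DEAD (x not in live set ['b'])
Stmt 4 't = 7 * 0': DEAD (t not in live set ['b'])
Stmt 5 'v = 8 + 0': DEAD (v not in live set ['b'])
Stmt 6 'a = v - 8': DEAD (a not in live set ['b'])
Stmt 7 'return b': KEEP (return); live-in = ['b']
Removed statement numbers: [2, 3, 4, 5, 6]
Surviving IR:
  b = 4
  return b

Answer: 2 3 4 5 6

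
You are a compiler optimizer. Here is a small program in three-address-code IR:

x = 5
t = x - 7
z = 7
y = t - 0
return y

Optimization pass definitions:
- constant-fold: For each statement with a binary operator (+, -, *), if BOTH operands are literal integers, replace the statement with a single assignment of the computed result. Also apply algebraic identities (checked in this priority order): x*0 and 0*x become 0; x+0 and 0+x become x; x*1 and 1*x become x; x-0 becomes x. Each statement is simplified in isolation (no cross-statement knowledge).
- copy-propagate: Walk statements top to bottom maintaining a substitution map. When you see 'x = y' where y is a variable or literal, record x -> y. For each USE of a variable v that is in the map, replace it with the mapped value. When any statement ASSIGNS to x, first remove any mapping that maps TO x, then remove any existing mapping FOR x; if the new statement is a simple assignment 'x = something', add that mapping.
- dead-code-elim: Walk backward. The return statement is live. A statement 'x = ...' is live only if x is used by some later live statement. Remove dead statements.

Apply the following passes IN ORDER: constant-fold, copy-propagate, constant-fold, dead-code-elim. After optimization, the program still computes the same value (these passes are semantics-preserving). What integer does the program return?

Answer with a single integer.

Answer: -2

Derivation:
Initial IR:
  x = 5
  t = x - 7
  z = 7
  y = t - 0
  return y
After constant-fold (5 stmts):
  x = 5
  t = x - 7
  z = 7
  y = t
  return y
After copy-propagate (5 stmts):
  x = 5
  t = 5 - 7
  z = 7
  y = t
  return t
After constant-fold (5 stmts):
  x = 5
  t = -2
  z = 7
  y = t
  return t
After dead-code-elim (2 stmts):
  t = -2
  return t
Evaluate:
  x = 5  =>  x = 5
  t = x - 7  =>  t = -2
  z = 7  =>  z = 7
  y = t - 0  =>  y = -2
  return y = -2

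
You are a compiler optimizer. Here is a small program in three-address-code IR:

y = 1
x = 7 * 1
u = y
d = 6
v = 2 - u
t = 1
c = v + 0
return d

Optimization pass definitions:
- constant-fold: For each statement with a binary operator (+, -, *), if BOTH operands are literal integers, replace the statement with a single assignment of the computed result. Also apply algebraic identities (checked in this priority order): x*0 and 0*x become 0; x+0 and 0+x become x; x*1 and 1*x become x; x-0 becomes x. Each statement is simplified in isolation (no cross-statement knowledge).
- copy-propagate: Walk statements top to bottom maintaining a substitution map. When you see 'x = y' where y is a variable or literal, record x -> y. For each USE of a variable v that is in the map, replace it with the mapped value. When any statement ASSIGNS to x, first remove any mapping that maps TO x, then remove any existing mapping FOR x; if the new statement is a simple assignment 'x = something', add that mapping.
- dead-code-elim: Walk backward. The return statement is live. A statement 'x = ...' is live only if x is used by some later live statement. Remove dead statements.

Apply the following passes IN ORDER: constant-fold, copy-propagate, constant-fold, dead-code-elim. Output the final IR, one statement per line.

Answer: return 6

Derivation:
Initial IR:
  y = 1
  x = 7 * 1
  u = y
  d = 6
  v = 2 - u
  t = 1
  c = v + 0
  return d
After constant-fold (8 stmts):
  y = 1
  x = 7
  u = y
  d = 6
  v = 2 - u
  t = 1
  c = v
  return d
After copy-propagate (8 stmts):
  y = 1
  x = 7
  u = 1
  d = 6
  v = 2 - 1
  t = 1
  c = v
  return 6
After constant-fold (8 stmts):
  y = 1
  x = 7
  u = 1
  d = 6
  v = 1
  t = 1
  c = v
  return 6
After dead-code-elim (1 stmts):
  return 6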